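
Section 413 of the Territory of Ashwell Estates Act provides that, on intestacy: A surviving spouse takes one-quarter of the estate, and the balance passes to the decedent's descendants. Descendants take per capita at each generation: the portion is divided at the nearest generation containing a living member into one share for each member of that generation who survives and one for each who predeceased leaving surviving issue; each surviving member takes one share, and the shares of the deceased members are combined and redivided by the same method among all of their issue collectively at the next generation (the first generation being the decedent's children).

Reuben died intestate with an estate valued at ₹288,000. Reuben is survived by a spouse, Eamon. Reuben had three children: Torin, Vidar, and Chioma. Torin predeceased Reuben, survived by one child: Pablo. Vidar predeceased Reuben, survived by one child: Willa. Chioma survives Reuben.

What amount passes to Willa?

Eamon takes one-quarter of ₹288,000 = ₹72,000. The remaining ₹216,000 passes to the descendants.
The descendants' portion (₹216,000) is divided at the children's generation into 3 shares of ₹72,000. Chioma takes ₹72,000. The 2 shares of the deceased (Torin and Vidar) are combined into a pool of ₹144,000.
That pool (₹144,000) is divided at the grandchildren's generation equally among Pablo and Willa: ₹72,000 each.

Willa receives ₹72,000.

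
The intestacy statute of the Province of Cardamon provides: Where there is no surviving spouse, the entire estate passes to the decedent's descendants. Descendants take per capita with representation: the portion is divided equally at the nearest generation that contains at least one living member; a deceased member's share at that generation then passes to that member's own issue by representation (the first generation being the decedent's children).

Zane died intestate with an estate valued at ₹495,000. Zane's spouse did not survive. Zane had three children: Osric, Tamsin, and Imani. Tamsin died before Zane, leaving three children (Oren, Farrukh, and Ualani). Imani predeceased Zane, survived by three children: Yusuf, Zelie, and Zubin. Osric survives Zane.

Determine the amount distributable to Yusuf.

Yusuf receives ₹55,000.

The entire ₹495,000 passes to the descendants.
That amount (₹495,000) is divided into 3 shares of ₹165,000: Osric takes ₹165,000; Tamsin's ₹165,000 share passes to Tamsin's issue; Imani's ₹165,000 share passes to Imani's issue.
Tamsin's share (₹165,000) is divided into 3 shares of ₹55,000: Oren, Farrukh, and Ualani each take ₹55,000.
Imani's share (₹165,000) is divided into 3 shares of ₹55,000: Yusuf, Zelie, and Zubin each take ₹55,000.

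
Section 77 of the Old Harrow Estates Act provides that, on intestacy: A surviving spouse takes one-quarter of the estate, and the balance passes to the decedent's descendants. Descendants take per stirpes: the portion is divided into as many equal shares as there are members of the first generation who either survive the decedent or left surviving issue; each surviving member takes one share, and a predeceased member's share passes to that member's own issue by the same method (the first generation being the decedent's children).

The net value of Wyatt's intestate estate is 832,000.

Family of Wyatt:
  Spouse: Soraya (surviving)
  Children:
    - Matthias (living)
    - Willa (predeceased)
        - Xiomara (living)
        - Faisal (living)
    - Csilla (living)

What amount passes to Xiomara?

Xiomara receives 104,000.

Soraya takes one-quarter of 832,000 = 208,000. The remaining 624,000 passes to the descendants.
The descendants' portion (624,000) is divided into 3 shares of 208,000: Matthias and Csilla each take 208,000; Willa's 208,000 share passes to Willa's issue.
Willa's share (208,000) is divided into 2 shares of 104,000: Xiomara and Faisal each take 104,000.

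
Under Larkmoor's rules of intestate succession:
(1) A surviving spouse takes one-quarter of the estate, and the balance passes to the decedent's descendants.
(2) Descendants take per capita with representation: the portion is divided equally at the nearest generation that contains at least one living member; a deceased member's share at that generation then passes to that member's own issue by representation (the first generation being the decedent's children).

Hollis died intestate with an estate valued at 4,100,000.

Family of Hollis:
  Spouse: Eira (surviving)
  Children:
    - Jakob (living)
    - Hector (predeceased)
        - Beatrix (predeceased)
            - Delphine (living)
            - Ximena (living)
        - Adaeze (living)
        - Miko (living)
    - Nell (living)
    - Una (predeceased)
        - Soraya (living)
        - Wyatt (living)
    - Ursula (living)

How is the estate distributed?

Eira: 1,025,000; Jakob: 615,000; Delphine: 102,500; Ximena: 102,500; Adaeze: 205,000; Miko: 205,000; Nell: 615,000; Soraya: 307,500; Wyatt: 307,500; Ursula: 615,000

Eira takes one-quarter of 4,100,000 = 1,025,000. The remaining 3,075,000 passes to the descendants.
The descendants' portion (3,075,000) is divided into 5 shares of 615,000: Jakob, Nell, and Ursula each take 615,000; Hector's 615,000 share passes to Hector's issue; Una's 615,000 share passes to Una's issue.
Hector's share (615,000) is divided into 3 shares of 205,000: Adaeze and Miko each take 205,000; Beatrix's 205,000 share passes to Beatrix's issue.
Beatrix's share (205,000) is divided into 2 shares of 102,500: Delphine and Ximena each take 102,500.
Una's share (615,000) is divided into 2 shares of 307,500: Soraya and Wyatt each take 307,500.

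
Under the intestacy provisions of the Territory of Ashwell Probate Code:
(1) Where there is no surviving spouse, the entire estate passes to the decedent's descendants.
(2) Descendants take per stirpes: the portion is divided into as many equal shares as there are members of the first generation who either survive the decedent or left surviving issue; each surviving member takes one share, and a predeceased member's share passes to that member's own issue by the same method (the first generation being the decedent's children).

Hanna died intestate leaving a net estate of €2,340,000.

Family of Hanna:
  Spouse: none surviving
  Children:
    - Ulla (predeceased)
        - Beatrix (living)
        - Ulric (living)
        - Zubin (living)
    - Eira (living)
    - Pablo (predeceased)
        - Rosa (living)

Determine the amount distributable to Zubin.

The entire €2,340,000 passes to the descendants.
That amount (€2,340,000) is divided into 3 shares of €780,000: Eira takes €780,000; Ulla's €780,000 share passes to Ulla's issue; Pablo's €780,000 share passes to Pablo's issue.
Ulla's share (€780,000) is divided into 3 shares of €260,000: Beatrix, Ulric, and Zubin each take €260,000.
Pablo's share (€780,000) passes entirely to Rosa.

Zubin receives €260,000.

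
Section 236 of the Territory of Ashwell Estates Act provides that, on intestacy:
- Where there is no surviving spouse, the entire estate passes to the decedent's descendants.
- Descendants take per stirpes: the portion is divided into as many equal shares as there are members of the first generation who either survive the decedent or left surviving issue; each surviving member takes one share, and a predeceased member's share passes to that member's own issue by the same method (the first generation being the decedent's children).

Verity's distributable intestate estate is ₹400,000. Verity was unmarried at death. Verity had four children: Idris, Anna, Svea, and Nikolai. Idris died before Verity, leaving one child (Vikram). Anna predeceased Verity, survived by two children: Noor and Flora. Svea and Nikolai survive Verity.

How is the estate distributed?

The entire ₹400,000 passes to the descendants.
That amount (₹400,000) is divided into 4 shares of ₹100,000: Svea and Nikolai each take ₹100,000; Idris's ₹100,000 share passes to Idris's issue; Anna's ₹100,000 share passes to Anna's issue.
Idris's share (₹100,000) passes entirely to Vikram.
Anna's share (₹100,000) is divided into 2 shares of ₹50,000: Noor and Flora each take ₹50,000.

Vikram: ₹100,000; Noor: ₹50,000; Flora: ₹50,000; Svea: ₹100,000; Nikolai: ₹100,000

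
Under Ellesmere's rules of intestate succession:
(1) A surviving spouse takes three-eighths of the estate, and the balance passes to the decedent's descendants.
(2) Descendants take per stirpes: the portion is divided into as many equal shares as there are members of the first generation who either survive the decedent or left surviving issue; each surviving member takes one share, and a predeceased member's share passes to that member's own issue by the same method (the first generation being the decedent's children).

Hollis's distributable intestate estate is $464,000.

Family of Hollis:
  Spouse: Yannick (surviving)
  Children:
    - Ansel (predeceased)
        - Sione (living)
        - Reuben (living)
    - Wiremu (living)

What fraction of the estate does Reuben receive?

Yannick takes three-eighths of $464,000 = $174,000. The remaining $290,000 passes to the descendants.
The descendants' portion ($290,000) is divided into 2 shares of $145,000: Wiremu takes $145,000; Ansel's $145,000 share passes to Ansel's issue.
Ansel's share ($145,000) is divided into 2 shares of $72,500: Sione and Reuben each take $72,500.

Reuben receives 5/32 of the estate.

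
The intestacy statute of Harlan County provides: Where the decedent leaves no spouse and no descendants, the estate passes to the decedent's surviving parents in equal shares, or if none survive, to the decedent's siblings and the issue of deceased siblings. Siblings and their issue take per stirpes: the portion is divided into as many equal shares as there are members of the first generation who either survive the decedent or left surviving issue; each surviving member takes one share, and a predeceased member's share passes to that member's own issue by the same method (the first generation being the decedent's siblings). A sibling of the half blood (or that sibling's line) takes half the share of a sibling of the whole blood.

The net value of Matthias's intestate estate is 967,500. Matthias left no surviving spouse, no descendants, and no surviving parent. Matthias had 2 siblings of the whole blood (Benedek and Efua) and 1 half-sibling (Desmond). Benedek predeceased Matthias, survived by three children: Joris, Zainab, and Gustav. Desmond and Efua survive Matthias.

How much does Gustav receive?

The entire 967,500 passes to the siblings and their issue.
Counting each half-blood sibling's line as half a unit, there are 5/2 units in 967,500, so one unit is 387,000. Whole-blood lines (Benedek and Efua) take 387,000 each; half-blood lines (Desmond) take 193,500 each.
Benedek's share (387,000) is divided into 3 shares of 129,000: Joris, Zainab, and Gustav each take 129,000.

Gustav receives 129,000.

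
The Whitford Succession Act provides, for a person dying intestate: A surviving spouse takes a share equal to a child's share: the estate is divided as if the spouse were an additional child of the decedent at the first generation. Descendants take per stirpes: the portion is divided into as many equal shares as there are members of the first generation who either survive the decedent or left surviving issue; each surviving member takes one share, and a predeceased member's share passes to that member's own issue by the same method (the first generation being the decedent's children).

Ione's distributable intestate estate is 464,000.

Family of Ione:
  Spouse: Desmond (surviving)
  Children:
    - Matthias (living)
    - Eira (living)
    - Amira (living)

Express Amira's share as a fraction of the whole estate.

The spouse counts as an additional share at the children's level, so there are 4 primary shares of 116,000. Desmond takes one such share (116,000).
The children's combined portion (348,000) is divided into 3 shares of 116,000: Matthias, Eira, and Amira each take 116,000.

Amira receives 1/4 of the estate.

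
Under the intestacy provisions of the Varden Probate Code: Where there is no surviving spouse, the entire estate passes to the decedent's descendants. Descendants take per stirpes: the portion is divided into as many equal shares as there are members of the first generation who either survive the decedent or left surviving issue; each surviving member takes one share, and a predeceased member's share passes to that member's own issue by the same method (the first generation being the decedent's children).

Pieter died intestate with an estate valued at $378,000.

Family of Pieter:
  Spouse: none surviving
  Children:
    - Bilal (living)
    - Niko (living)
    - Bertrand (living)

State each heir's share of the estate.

The entire $378,000 passes to the descendants.
That amount ($378,000) is divided into 3 shares of $126,000: Bilal, Niko, and Bertrand each take $126,000.

Bilal: $126,000; Niko: $126,000; Bertrand: $126,000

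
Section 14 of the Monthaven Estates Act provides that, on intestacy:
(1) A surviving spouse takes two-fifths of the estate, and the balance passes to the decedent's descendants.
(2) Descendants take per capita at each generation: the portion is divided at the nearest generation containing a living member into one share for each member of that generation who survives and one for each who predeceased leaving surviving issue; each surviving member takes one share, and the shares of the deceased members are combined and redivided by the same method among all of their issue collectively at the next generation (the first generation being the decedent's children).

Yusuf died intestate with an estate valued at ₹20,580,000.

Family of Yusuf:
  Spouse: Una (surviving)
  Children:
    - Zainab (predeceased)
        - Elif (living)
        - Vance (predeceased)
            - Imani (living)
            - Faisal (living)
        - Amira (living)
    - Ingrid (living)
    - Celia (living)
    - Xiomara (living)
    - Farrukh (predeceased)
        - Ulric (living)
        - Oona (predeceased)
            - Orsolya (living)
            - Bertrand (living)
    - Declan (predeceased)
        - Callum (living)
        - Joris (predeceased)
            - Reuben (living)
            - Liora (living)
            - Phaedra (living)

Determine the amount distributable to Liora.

Liora receives ₹378,000.

Una takes two-fifths of ₹20,580,000 = ₹8,232,000. The remaining ₹12,348,000 passes to the descendants.
The descendants' portion (₹12,348,000) is divided at the children's generation into 6 shares of ₹2,058,000. Ingrid, Celia, and Xiomara each take ₹2,058,000. The 3 shares of the deceased (Zainab, Farrukh, and Declan) are combined into a pool of ₹6,174,000.
That pool (₹6,174,000) is divided at the grandchildren's generation into 7 shares of ₹882,000. Elif, Amira, Ulric, and Callum each take ₹882,000. The 3 shares of the deceased (Vance, Oona, and Joris) are combined into a pool of ₹2,646,000.
That pool (₹2,646,000) is divided at the great-grandchildren's generation equally among Imani, Faisal, Orsolya, Bertrand, Reuben, Liora, and Phaedra: ₹378,000 each.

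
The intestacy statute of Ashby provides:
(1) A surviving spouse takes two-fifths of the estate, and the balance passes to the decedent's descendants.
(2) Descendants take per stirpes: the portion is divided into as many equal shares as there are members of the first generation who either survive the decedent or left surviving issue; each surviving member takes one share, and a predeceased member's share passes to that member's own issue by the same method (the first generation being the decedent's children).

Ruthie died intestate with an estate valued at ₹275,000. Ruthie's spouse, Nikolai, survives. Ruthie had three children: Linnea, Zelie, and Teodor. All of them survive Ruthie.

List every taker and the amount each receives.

Nikolai takes two-fifths of ₹275,000 = ₹110,000. The remaining ₹165,000 passes to the descendants.
The descendants' portion (₹165,000) is divided into 3 shares of ₹55,000: Linnea, Zelie, and Teodor each take ₹55,000.

Nikolai: ₹110,000; Linnea: ₹55,000; Zelie: ₹55,000; Teodor: ₹55,000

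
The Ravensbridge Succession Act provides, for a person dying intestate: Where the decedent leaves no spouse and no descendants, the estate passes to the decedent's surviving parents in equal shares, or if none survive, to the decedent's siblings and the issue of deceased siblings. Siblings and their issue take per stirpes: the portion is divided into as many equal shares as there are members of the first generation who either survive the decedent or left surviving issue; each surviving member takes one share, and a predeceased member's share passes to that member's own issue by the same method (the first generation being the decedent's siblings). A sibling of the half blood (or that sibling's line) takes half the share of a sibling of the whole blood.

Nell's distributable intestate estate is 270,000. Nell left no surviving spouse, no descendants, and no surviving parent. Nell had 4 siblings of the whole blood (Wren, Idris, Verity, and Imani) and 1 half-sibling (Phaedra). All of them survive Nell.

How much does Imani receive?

Imani receives 60,000.

The entire 270,000 passes to the siblings and their issue.
Counting each half-blood sibling's line as half a unit, there are 9/2 units in 270,000, so one unit is 60,000. Whole-blood lines (Wren, Idris, Verity, and Imani) take 60,000 each; half-blood lines (Phaedra) take 30,000 each.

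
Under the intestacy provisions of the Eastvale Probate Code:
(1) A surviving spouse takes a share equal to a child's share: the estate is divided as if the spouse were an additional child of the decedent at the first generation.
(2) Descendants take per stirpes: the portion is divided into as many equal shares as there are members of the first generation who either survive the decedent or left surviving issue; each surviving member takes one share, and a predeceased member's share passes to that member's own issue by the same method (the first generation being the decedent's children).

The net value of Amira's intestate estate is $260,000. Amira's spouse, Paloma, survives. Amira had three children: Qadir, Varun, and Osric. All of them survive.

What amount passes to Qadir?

Qadir receives $65,000.

The spouse counts as an additional share at the children's level, so there are 4 primary shares of $65,000. Paloma takes one such share ($65,000).
The children's combined portion ($195,000) is divided into 3 shares of $65,000: Qadir, Varun, and Osric each take $65,000.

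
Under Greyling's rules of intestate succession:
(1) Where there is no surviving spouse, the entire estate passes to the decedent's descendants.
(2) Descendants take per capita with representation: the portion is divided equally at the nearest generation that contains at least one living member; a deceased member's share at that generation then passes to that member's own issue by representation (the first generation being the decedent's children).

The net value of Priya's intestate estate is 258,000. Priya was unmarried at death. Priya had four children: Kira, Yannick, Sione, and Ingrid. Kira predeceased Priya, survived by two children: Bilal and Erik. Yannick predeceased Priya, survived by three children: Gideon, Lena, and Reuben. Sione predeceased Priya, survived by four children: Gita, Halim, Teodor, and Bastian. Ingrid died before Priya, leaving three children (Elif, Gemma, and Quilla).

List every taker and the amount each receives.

The entire 258,000 passes to the descendants.
No child survives, so the initial division is made at the grandchildren's generation.
That amount (258,000) is divided into 12 shares of 21,500: Bilal, Erik, Gideon, Lena, Reuben, Gita, Halim, Teodor, Bastian, Elif, Gemma, and Quilla each take 21,500.

Bilal: 21,500; Erik: 21,500; Gideon: 21,500; Lena: 21,500; Reuben: 21,500; Gita: 21,500; Halim: 21,500; Teodor: 21,500; Bastian: 21,500; Elif: 21,500; Gemma: 21,500; Quilla: 21,500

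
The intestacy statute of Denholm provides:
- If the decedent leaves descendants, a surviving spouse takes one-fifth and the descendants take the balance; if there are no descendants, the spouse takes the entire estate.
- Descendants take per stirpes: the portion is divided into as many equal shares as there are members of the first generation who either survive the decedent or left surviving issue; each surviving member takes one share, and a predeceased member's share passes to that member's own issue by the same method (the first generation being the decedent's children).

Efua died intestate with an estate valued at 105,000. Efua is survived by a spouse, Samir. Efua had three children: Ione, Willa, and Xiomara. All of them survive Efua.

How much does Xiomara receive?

Samir takes one-fifth of 105,000 = 21,000. The remaining 84,000 passes to the descendants.
The descendants' portion (84,000) is divided into 3 shares of 28,000: Ione, Willa, and Xiomara each take 28,000.

Xiomara receives 28,000.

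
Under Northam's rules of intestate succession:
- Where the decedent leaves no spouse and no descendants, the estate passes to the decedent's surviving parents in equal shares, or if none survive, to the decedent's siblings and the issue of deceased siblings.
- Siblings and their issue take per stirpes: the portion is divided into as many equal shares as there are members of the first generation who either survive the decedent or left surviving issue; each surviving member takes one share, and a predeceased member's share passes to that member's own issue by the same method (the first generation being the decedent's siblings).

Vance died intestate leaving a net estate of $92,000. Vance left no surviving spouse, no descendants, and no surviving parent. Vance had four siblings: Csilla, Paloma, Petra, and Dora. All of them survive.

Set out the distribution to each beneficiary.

The entire $92,000 passes to the siblings and their issue.
That amount ($92,000) is divided into 4 shares of $23,000: Csilla, Paloma, Petra, and Dora each take $23,000.

Csilla: $23,000; Paloma: $23,000; Petra: $23,000; Dora: $23,000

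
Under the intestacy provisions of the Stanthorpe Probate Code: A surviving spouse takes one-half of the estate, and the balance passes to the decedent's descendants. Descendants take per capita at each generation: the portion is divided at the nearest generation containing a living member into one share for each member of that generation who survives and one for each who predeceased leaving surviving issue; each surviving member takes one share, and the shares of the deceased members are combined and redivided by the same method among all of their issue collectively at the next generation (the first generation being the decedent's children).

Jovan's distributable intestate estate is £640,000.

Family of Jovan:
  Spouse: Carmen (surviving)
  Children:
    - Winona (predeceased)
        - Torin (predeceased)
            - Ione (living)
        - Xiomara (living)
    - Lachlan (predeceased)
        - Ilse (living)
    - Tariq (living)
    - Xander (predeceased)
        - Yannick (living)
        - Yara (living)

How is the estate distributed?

Carmen: £320,000; Ione: £48,000; Xiomara: £48,000; Ilse: £48,000; Tariq: £80,000; Yannick: £48,000; Yara: £48,000

Carmen takes one-half of £640,000 = £320,000. The remaining £320,000 passes to the descendants.
The descendants' portion (£320,000) is divided at the children's generation into 4 shares of £80,000. Tariq takes £80,000. The 3 shares of the deceased (Winona, Lachlan, and Xander) are combined into a pool of £240,000.
That pool (£240,000) is divided at the grandchildren's generation into 5 shares of £48,000. Xiomara, Ilse, Yannick, and Yara each take £48,000. The remaining share for the deceased Torin (£48,000) is carried to the next generation.
That pool (£48,000) passes entirely to Ione, the sole taker at the great-grandchildren's generation.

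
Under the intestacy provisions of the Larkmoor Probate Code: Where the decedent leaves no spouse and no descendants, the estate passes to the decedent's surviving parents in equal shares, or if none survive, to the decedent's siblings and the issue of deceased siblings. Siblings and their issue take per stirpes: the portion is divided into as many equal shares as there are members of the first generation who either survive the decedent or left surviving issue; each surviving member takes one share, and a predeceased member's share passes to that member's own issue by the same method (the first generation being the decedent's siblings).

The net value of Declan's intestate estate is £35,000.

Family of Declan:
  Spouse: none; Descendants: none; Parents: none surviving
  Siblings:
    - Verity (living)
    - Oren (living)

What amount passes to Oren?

Oren receives £17,500.

The entire £35,000 passes to the siblings and their issue.
That amount (£35,000) is divided into 2 shares of £17,500: Verity and Oren each take £17,500.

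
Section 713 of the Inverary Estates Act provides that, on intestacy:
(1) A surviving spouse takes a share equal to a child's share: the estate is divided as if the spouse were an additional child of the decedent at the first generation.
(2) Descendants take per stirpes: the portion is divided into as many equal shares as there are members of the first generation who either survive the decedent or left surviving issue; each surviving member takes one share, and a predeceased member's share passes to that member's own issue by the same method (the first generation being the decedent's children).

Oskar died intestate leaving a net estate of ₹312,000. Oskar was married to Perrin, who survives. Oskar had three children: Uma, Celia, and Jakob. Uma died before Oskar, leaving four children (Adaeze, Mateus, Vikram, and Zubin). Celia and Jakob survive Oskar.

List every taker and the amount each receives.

The spouse counts as an additional share at the children's level, so there are 4 primary shares of ₹78,000. Perrin takes one such share (₹78,000).
The children's combined portion (₹234,000) is divided into 3 shares of ₹78,000: Celia and Jakob each take ₹78,000; Uma's ₹78,000 share passes to Uma's issue.
Uma's share (₹78,000) is divided into 4 shares of ₹19,500: Adaeze, Mateus, Vikram, and Zubin each take ₹19,500.

Perrin: ₹78,000; Adaeze: ₹19,500; Mateus: ₹19,500; Vikram: ₹19,500; Zubin: ₹19,500; Celia: ₹78,000; Jakob: ₹78,000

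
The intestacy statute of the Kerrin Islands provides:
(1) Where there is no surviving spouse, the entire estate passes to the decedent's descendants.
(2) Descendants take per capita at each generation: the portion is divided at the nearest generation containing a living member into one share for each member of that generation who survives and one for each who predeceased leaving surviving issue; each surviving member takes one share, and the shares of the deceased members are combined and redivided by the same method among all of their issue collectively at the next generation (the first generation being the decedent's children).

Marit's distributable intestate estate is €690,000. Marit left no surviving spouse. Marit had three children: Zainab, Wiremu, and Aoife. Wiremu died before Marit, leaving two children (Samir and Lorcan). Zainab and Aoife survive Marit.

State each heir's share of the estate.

The entire €690,000 passes to the descendants.
That amount (€690,000) is divided at the children's generation into 3 shares of €230,000. Zainab and Aoife each take €230,000. The remaining share for the deceased Wiremu (€230,000) is carried to the next generation.
That pool (€230,000) is divided at the grandchildren's generation equally among Samir and Lorcan: €115,000 each.

Zainab: €230,000; Samir: €115,000; Lorcan: €115,000; Aoife: €230,000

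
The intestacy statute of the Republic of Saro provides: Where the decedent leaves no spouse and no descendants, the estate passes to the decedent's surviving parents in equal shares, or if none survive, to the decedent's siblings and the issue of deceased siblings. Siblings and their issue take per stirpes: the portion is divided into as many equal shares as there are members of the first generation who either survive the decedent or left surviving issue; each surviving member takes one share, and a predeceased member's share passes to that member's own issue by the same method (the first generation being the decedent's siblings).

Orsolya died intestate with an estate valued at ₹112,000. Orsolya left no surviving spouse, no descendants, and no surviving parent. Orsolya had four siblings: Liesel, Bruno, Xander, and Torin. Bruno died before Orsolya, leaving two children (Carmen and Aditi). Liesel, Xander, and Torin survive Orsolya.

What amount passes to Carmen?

Carmen receives ₹14,000.

The entire ₹112,000 passes to the siblings and their issue.
That amount (₹112,000) is divided into 4 shares of ₹28,000: Liesel, Xander, and Torin each take ₹28,000; Bruno's ₹28,000 share passes to Bruno's issue.
Bruno's share (₹28,000) is divided into 2 shares of ₹14,000: Carmen and Aditi each take ₹14,000.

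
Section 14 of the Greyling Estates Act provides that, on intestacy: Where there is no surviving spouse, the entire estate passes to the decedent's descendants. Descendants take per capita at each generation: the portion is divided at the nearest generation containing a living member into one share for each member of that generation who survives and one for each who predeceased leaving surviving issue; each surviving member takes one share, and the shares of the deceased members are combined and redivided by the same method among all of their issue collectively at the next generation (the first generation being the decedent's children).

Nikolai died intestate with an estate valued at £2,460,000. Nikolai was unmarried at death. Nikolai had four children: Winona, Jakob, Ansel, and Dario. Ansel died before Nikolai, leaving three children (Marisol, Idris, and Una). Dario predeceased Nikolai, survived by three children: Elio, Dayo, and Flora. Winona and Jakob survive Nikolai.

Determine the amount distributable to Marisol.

Marisol receives £205,000.

The entire £2,460,000 passes to the descendants.
That amount (£2,460,000) is divided at the children's generation into 4 shares of £615,000. Winona and Jakob each take £615,000. The 2 shares of the deceased (Ansel and Dario) are combined into a pool of £1,230,000.
That pool (£1,230,000) is divided at the grandchildren's generation equally among Marisol, Idris, Una, Elio, Dayo, and Flora: £205,000 each.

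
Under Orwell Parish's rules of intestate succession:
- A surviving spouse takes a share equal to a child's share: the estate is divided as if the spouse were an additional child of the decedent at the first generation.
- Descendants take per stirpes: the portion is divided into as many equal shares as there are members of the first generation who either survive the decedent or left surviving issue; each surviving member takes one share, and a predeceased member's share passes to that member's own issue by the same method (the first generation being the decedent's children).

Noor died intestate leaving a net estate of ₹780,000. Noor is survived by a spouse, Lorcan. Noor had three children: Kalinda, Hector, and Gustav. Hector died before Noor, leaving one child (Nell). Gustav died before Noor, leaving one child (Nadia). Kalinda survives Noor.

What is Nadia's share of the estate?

Nadia receives ₹195,000.

The spouse counts as an additional share at the children's level, so there are 4 primary shares of ₹195,000. Lorcan takes one such share (₹195,000).
The children's combined portion (₹585,000) is divided into 3 shares of ₹195,000: Kalinda takes ₹195,000; Hector's ₹195,000 share passes to Hector's issue; Gustav's ₹195,000 share passes to Gustav's issue.
Hector's share (₹195,000) passes entirely to Nell.
Gustav's share (₹195,000) passes entirely to Nadia.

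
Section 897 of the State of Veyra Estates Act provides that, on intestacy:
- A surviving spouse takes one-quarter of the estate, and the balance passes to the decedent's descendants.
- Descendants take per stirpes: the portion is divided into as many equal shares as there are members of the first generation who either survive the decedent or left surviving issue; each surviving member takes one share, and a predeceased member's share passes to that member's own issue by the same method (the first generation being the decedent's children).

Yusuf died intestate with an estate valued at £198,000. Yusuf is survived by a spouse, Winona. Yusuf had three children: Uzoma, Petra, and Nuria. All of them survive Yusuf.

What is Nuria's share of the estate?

Nuria receives £49,500.

Winona takes one-quarter of £198,000 = £49,500. The remaining £148,500 passes to the descendants.
The descendants' portion (£148,500) is divided into 3 shares of £49,500: Uzoma, Petra, and Nuria each take £49,500.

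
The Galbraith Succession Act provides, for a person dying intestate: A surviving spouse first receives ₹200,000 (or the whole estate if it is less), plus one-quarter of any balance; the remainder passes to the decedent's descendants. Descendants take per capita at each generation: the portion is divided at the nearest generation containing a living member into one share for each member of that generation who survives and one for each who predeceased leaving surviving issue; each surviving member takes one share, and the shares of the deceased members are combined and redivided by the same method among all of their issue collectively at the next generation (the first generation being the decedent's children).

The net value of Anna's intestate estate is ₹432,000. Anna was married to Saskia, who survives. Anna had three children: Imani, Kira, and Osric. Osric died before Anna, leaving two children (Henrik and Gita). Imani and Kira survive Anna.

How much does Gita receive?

Saskia first takes ₹200,000, leaving a balance of ₹232,000. Saskia then takes one-quarter of the balance (₹58,000), for a total of ₹258,000. The remaining ₹174,000 passes to the descendants.
The descendants' portion (₹174,000) is divided at the children's generation into 3 shares of ₹58,000. Imani and Kira each take ₹58,000. The remaining share for the deceased Osric (₹58,000) is carried to the next generation.
That pool (₹58,000) is divided at the grandchildren's generation equally among Henrik and Gita: ₹29,000 each.

Gita receives ₹29,000.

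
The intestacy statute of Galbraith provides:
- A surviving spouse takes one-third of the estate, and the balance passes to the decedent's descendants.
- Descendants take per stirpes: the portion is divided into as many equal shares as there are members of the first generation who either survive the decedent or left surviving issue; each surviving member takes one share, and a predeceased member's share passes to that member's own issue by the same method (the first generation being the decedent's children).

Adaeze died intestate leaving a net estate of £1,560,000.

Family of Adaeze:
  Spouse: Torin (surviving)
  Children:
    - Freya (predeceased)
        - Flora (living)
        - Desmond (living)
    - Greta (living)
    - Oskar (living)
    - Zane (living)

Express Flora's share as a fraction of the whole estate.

Flora receives 1/12 of the estate.

Torin takes one-third of £1,560,000 = £520,000. The remaining £1,040,000 passes to the descendants.
The descendants' portion (£1,040,000) is divided into 4 shares of £260,000: Greta, Oskar, and Zane each take £260,000; Freya's £260,000 share passes to Freya's issue.
Freya's share (£260,000) is divided into 2 shares of £130,000: Flora and Desmond each take £130,000.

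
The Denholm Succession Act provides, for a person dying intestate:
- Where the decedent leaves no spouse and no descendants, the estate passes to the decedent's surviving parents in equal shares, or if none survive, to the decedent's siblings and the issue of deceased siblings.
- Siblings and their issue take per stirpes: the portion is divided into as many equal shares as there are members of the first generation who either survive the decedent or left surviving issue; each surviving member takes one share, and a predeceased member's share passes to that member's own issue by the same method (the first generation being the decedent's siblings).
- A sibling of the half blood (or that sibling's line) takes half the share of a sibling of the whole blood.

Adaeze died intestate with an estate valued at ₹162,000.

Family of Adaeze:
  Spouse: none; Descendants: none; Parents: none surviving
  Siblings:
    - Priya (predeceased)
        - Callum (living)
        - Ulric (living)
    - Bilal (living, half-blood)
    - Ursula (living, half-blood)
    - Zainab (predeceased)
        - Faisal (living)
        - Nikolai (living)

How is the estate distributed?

The entire ₹162,000 passes to the siblings and their issue.
Counting each half-blood sibling's line as half a unit, there are 3 units in ₹162,000, so one unit is ₹54,000. Whole-blood lines (Priya and Zainab) take ₹54,000 each; half-blood lines (Bilal and Ursula) take ₹27,000 each.
Priya's share (₹54,000) is divided into 2 shares of ₹27,000: Callum and Ulric each take ₹27,000.
Zainab's share (₹54,000) is divided into 2 shares of ₹27,000: Faisal and Nikolai each take ₹27,000.

Callum: ₹27,000; Ulric: ₹27,000; Bilal: ₹27,000; Ursula: ₹27,000; Faisal: ₹27,000; Nikolai: ₹27,000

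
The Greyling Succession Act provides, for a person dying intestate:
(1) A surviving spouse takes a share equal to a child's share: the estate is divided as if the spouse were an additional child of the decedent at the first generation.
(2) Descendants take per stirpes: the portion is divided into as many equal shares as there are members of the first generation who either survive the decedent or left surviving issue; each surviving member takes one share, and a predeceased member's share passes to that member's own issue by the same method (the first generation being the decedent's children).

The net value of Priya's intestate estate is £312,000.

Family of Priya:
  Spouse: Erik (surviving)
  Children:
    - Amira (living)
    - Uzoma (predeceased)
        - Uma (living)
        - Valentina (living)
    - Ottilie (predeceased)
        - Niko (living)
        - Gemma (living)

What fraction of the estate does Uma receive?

Uma receives 1/8 of the estate.

The spouse counts as an additional share at the children's level, so there are 4 primary shares of £78,000. Erik takes one such share (£78,000).
The children's combined portion (£234,000) is divided into 3 shares of £78,000: Amira takes £78,000; Uzoma's £78,000 share passes to Uzoma's issue; Ottilie's £78,000 share passes to Ottilie's issue.
Uzoma's share (£78,000) is divided into 2 shares of £39,000: Uma and Valentina each take £39,000.
Ottilie's share (£78,000) is divided into 2 shares of £39,000: Niko and Gemma each take £39,000.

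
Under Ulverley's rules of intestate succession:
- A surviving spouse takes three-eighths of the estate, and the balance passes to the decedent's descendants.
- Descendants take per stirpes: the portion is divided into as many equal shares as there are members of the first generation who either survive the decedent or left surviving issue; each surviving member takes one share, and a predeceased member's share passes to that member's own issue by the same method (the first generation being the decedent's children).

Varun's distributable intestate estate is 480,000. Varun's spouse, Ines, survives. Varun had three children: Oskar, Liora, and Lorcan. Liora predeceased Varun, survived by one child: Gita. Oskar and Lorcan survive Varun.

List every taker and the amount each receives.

Ines takes three-eighths of 480,000 = 180,000. The remaining 300,000 passes to the descendants.
The descendants' portion (300,000) is divided into 3 shares of 100,000: Oskar and Lorcan each take 100,000; Liora's 100,000 share passes to Liora's issue.
Liora's share (100,000) passes entirely to Gita.

Ines: 180,000; Oskar: 100,000; Gita: 100,000; Lorcan: 100,000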